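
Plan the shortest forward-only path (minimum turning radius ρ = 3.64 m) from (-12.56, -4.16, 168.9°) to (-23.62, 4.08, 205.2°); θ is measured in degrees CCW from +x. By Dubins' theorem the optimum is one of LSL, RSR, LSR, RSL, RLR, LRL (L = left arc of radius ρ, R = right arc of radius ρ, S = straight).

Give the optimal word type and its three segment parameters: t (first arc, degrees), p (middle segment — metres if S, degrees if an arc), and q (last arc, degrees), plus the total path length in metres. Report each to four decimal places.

Let ψ = atan2(Δy, Δx) = atan2(8.24, -11.06) = 143.3129° be the start→goal bearing.
Normalize: d = |goal − start| / ρ = 13.792070/3.64 = 3.789030, α = (θ_start − ψ) mod 360° = 25.5871° = 0.446579 rad, β = (θ_goal − ψ) mod 360° = 61.8871° = 1.080134 rad.
Common terms: sin α = 0.431883, cos α = 0.901930, sin β = 0.882021, cos β = 0.471210, cos(α−β) = 0.805928, d² = 14.356750. Work in radians in the unit-radius frame; every candidate has L = ρ·(t + p + q).
LSL: p² = 2 + d² − 2cos(α−β) + 2d(sin α − sin β) = 11.333721; p = √p² = 3.366559; φ = atan2(cos β − cos α, d + sin α − sin β) = -0.128292 rad; t = (φ − α) mod 2π = 5.708314 rad, q = (β − φ) mod 2π = 1.208426 rad → L = 3.64·(5.708314 + 3.366559 + 1.208426) = 3.64·10.283299 = 37.431208 m
RSR: p² = 2 + d² − 2cos(α−β) + 2d(sin β − sin α) = 18.156067; p = √p² = 4.260994; φ = atan2(cos α − cos β, d − sin α + sin β) = 0.101257 rad; t = (α − φ) mod 2π = 0.345322 rad, q = (φ − β) mod 2π = 5.304309 rad → L = 3.64·(0.345322 + 4.260994 + 5.304309) = 3.64·9.910624 = 36.074673 m
LSR: p² = d² − 2 + 2cos(α−β) + 2d(sin α + sin β) = 23.925449; p = √p² = 4.891365; φ = atan2(−cos α − cos β, d + sin α + sin β) − atan2(−2, p) = 0.125279 rad; t = (φ − α) mod 2π = 5.961885 rad, q = (φ − β) mod 2π = 5.328331 rad → L = 3.64·(5.961885 + 4.891365 + 5.328331) = 3.64·16.181581 = 58.900955 m
RSL: p² = d² − 2 + 2cos(α−β) − 2d(sin α + sin β) = 4.011765; p = √p² = 2.002939; φ = atan2(cos α + cos β, d − sin α − sin β) − atan2(2, p) = -0.278162 rad; t = (α − φ) mod 2π = 0.724741 rad, q = (β − φ) mod 2π = 1.358295 rad → L = 3.64·(0.724741 + 2.002939 + 1.358295) = 3.64·4.085975 = 14.872950 m
RLR: c = (6 − d² + 2cos(α−β) + 2d(sin α − sin β))/8 = -1.269508, |c| > 1 → infeasible
LRL: c = (6 − d² + 2cos(α−β) − 2d(sin α − sin β))/8 = -0.416715; p = 2π − arccos c = 4.282560 rad; φ = atan2(cos β − cos α, d + sin α − sin β) = -0.128292 rad; t = (φ − α + p/2) mod 2π = 1.566409 rad, q = (β − α − t + p) mod 2π = 3.349706 rad → L = 3.64·(1.566409 + 4.282560 + 3.349706) = 3.64·9.198675 = 33.483177 m
Shortest: RSL with L = 14.872950 m ≈ 14.8730 m
Convert RSL to answer units (arcs ×180/π): t = 0.724741·180/π = 41.5246°, p = ρ·p = 3.64·2.002939 = 7.2907 m, q = 1.358295·180/π = 77.8246°, L = 14.8730 m.

RSL: t = 41.5246°, p = 7.2907 m, q = 77.8246°, L = 14.8730 m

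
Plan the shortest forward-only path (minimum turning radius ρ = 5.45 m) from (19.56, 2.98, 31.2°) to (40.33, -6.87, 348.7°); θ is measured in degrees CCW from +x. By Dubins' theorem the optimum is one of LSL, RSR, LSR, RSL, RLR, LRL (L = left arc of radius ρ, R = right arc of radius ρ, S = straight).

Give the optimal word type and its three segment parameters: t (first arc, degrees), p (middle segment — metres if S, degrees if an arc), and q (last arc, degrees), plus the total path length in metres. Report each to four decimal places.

RSL: t = 65.7049°, p = 15.5811 m, q = 23.2049°, L = 24.0383 m

Let ψ = atan2(Δy, Δx) = atan2(-9.85, 20.77) = -25.3723° be the start→goal bearing.
Normalize: d = |goal − start| / ρ = 22.987288/5.45 = 4.217851, α = (θ_start − ψ) mod 360° = 56.5723° = 0.987372 rad, β = (θ_goal − ψ) mod 360° = 14.0723° = 0.245607 rad.
Common terms: sin α = 0.834581, cos α = 0.550885, sin β = 0.243145, cos β = 0.969990, cos(α−β) = 0.737277, d² = 17.790267. Work in radians in the unit-radius frame; every candidate has L = ρ·(t + p + q).
LSL: p² = 2 + d² − 2cos(α−β) + 2d(sin α − sin β) = 23.304889; p = √p² = 4.827514; φ = atan2(cos β − cos α, d + sin α − sin β) = 0.086925 rad; t = (φ − α) mod 2π = 5.382738 rad, q = (β − φ) mod 2π = 0.158682 rad → L = 5.45·(5.382738 + 4.827514 + 0.158682) = 5.45·10.368934 = 56.510691 m
RSR: p² = 2 + d² − 2cos(α−β) + 2d(sin β − sin α) = 13.326536; p = √p² = 3.650553; φ = atan2(cos α − cos β, d − sin α + sin β) = -0.115060 rad; t = (α − φ) mod 2π = 1.102432 rad, q = (φ − β) mod 2π = 5.922518 rad → L = 5.45·(1.102432 + 3.650553 + 5.922518) = 5.45·10.675503 = 58.181491 m
LSR: p² = d² − 2 + 2cos(α−β) + 2d(sin α + sin β) = 26.356202; p = √p² = 5.133829; φ = atan2(−cos α − cos β, d + sin α + sin β) − atan2(−2, p) = 0.091815 rad; t = (φ − α) mod 2π = 5.387628 rad, q = (φ − β) mod 2π = 6.129393 rad → L = 5.45·(5.387628 + 5.133829 + 6.129393) = 5.45·16.650851 = 90.747136 m
RSL: p² = d² − 2 + 2cos(α−β) − 2d(sin α + sin β) = 8.173441; p = √p² = 2.858923; φ = atan2(cos α + cos β, d − sin α − sin β) − atan2(2, p) = -0.159395 rad; t = (α − φ) mod 2π = 1.146768 rad, q = (β − φ) mod 2π = 0.405003 rad → L = 5.45·(1.146768 + 2.858923 + 0.405003) = 5.45·4.410693 = 24.038279 m
RLR: c = (6 − d² + 2cos(α−β) + 2d(sin α − sin β))/8 = -0.665817; p = 2π − arccos c = 3.983801 rad; φ = atan2(cos α − cos β, d − sin α + sin β) = -0.115060 rad; t = (α − φ + p/2) mod 2π = 3.094332 rad, q = (α − β − t + p) mod 2π = 1.631234 rad → L = 5.45·(3.094332 + 3.983801 + 1.631234) = 5.45·8.709366 = 47.466047 m
LRL: c = (6 − d² + 2cos(α−β) − 2d(sin α − sin β))/8 = -1.913111, |c| > 1 → infeasible
Shortest: RSL with L = 24.038279 m ≈ 24.0383 m
Convert RSL to answer units (arcs ×180/π): t = 1.146768·180/π = 65.7049°, p = ρ·p = 5.45·2.858923 = 15.5811 m, q = 0.405003·180/π = 23.2049°, L = 24.0383 m.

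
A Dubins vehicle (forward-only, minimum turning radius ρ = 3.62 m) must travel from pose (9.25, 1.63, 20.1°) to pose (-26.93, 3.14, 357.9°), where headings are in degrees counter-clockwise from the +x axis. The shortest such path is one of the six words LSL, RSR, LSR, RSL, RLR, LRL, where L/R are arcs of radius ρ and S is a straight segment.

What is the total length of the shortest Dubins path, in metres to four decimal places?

56.1887 m

Let ψ = atan2(Δy, Δx) = atan2(1.51, -36.18) = 177.6101° be the start→goal bearing.
Normalize: d = |goal − start| / ρ = 36.211497/3.62 = 10.003176, α = (θ_start − ψ) mod 360° = 202.4899° = 3.534115 rad, β = (θ_goal − ψ) mod 360° = 180.2899° = 3.146652 rad.
Common terms: sin α = -0.382521, cos α = -0.923947, sin β = -0.005060, cos β = -0.999987, cos(α−β) = 0.925871, d² = 100.063528. Work in radians in the unit-radius frame; every candidate has L = ρ·(t + p + q).
LSL: p² = 2 + d² − 2cos(α−β) + 2d(sin α − sin β) = 92.660172; p = √p² = 9.626015; φ = atan2(cos β − cos α, d + sin α − sin β) = -0.007900 rad; t = (φ − α) mod 2π = 2.741170 rad, q = (β − φ) mod 2π = 3.154552 rad → L = 3.62·(2.741170 + 9.626015 + 3.154552) = 3.62·15.521738 = 56.188690 m
RSR: p² = 2 + d² − 2cos(α−β) + 2d(sin β − sin α) = 107.763402; p = √p² = 10.380915; φ = atan2(cos α − cos β, d − sin α + sin β) = 0.007325 rad; t = (α − φ) mod 2π = 3.526790 rad, q = (φ − β) mod 2π = 3.143858 rad → L = 3.62·(3.526790 + 10.380915 + 3.143858) = 3.62·17.051564 = 61.726661 m
LSR: p² = d² − 2 + 2cos(α−β) + 2d(sin α + sin β) = 92.161205; p = √p² = 9.600063; φ = atan2(−cos α − cos β, d + sin α + sin β) − atan2(−2, p) = 0.402871 rad; t = (φ − α) mod 2π = 3.151941 rad, q = (φ − β) mod 2π = 3.539404 rad → L = 3.62·(3.151941 + 9.600063 + 3.539404) = 3.62·16.291408 = 58.974897 m
RSL: p² = d² − 2 + 2cos(α−β) − 2d(sin α + sin β) = 107.669334; p = √p² = 10.376383; φ = atan2(cos α + cos β, d − sin α − sin β) − atan2(2, p) = -0.373495 rad; t = (α − φ) mod 2π = 3.907611 rad, q = (β − φ) mod 2π = 3.520147 rad → L = 3.62·(3.907611 + 10.376383 + 3.520147) = 3.62·17.804141 = 64.450992 m
RLR: c = (6 − d² + 2cos(α−β) + 2d(sin α − sin β))/8 = -12.470425, |c| > 1 → infeasible
LRL: c = (6 − d² + 2cos(α−β) − 2d(sin α − sin β))/8 = -10.582521, |c| > 1 → infeasible
Shortest: LSL with L = 56.188690 m ≈ 56.1887 m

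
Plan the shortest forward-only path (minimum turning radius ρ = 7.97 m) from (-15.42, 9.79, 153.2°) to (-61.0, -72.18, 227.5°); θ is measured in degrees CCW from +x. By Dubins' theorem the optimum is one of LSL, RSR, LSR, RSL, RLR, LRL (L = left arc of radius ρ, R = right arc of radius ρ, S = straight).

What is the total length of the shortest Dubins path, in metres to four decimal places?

Let ψ = atan2(Δy, Δx) = atan2(-81.97, -45.58) = -119.0766° be the start→goal bearing.
Normalize: d = |goal − start| / ρ = 93.790284/7.97 = 11.767915, α = (θ_start − ψ) mod 360° = 272.2766° = 4.752122 rad, β = (θ_goal − ψ) mod 360° = 346.5766° = 6.048902 rad.
Common terms: sin α = -0.999211, cos α = 0.039723, sin β = -0.232146, cos β = 0.972681, cos(α−β) = 0.270600, d² = 138.483827. Work in radians in the unit-radius frame; every candidate has L = ρ·(t + p + q).
LSL: p² = 2 + d² − 2cos(α−β) + 2d(sin α − sin β) = 121.889118; p = √p² = 11.040340; φ = atan2(cos β − cos α, d + sin α − sin β) = 0.084605 rad; t = (φ − α) mod 2π = 1.615668 rad, q = (β − φ) mod 2π = 5.964297 rad → L = 7.97·(1.615668 + 11.040340 + 5.964297) = 7.97·18.620305 = 148.403834 m
RSR: p² = 2 + d² − 2cos(α−β) + 2d(sin β − sin α) = 157.996134; p = √p² = 12.569651; φ = atan2(cos α − cos β, d − sin α + sin β) = -0.074291 rad; t = (α − φ) mod 2π = 4.826414 rad, q = (φ − β) mod 2π = 0.159992 rad → L = 7.97·(4.826414 + 12.569651 + 0.159992) = 7.97·17.556057 = 139.921774 m
LSR: p² = d² − 2 + 2cos(α−β) + 2d(sin α + sin β) = 108.044027; p = √p² = 10.394423; φ = atan2(−cos α − cos β, d + sin α + sin β) − atan2(−2, p) = 0.094297 rad; t = (φ − α) mod 2π = 1.625360 rad, q = (φ − β) mod 2π = 0.328580 rad → L = 7.97·(1.625360 + 10.394423 + 0.328580) = 7.97·12.348363 = 98.416453 m
RSL: p² = d² − 2 + 2cos(α−β) − 2d(sin α + sin β) = 166.006028; p = √p² = 12.884333; φ = atan2(cos α + cos β, d − sin α − sin β) − atan2(2, p) = -0.076274 rad; t = (α − φ) mod 2π = 4.828396 rad, q = (β − φ) mod 2π = 6.125176 rad → L = 7.97·(4.828396 + 12.884333 + 6.125176) = 7.97·23.837904 = 189.988097 m
RLR: c = (6 − d² + 2cos(α−β) + 2d(sin α − sin β))/8 = -18.749517, |c| > 1 → infeasible
LRL: c = (6 − d² + 2cos(α−β) − 2d(sin α − sin β))/8 = -14.236140, |c| > 1 → infeasible
Shortest: LSR with L = 98.416453 m ≈ 98.4165 m

98.4165 m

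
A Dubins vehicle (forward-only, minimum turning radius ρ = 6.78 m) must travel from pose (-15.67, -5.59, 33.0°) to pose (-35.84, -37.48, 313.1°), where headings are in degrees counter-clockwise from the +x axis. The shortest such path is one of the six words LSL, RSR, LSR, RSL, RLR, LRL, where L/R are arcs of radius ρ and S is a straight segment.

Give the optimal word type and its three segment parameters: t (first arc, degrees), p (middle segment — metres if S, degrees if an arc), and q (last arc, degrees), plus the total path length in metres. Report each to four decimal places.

Let ψ = atan2(Δy, Δx) = atan2(-31.89, -20.17) = -122.3128° be the start→goal bearing.
Normalize: d = |goal − start| / ρ = 37.733288/6.78 = 5.565382, α = (θ_start − ψ) mod 360° = 155.3128° = 2.710720 rad, β = (θ_goal − ψ) mod 360° = 75.4128° = 1.316202 rad.
Common terms: sin α = 0.417664, cos α = -0.908602, sin β = 0.967765, cos β = 0.251853, cos(α−β) = 0.175367, d² = 30.973473. Work in radians in the unit-radius frame; every candidate has L = ρ·(t + p + q).
LSL: p² = 2 + d² − 2cos(α−β) + 2d(sin α − sin β) = 26.499690; p = √p² = 5.147785; φ = atan2(cos β − cos α, d + sin α − sin β) = 0.227382 rad; t = (φ − α) mod 2π = 3.799848 rad, q = (β − φ) mod 2π = 1.088820 rad → L = 6.78·(3.799848 + 5.147785 + 1.088820) = 6.78·10.036452 = 68.047146 m
RSR: p² = 2 + d² − 2cos(α−β) + 2d(sin β − sin α) = 38.745789; p = √p² = 6.224612; φ = atan2(cos α − cos β, d − sin α + sin β) = -0.187527 rad; t = (α − φ) mod 2π = 2.898247 rad, q = (φ − β) mod 2π = 4.779456 rad → L = 6.78·(2.898247 + 6.224612 + 4.779456) = 6.78·13.902315 = 94.257695 m
LSR: p² = d² − 2 + 2cos(α−β) + 2d(sin α + sin β) = 44.745094; p = √p² = 6.689177; φ = atan2(−cos α − cos β, d + sin α + sin β) − atan2(−2, p) = 0.384736 rad; t = (φ − α) mod 2π = 3.957201 rad, q = (φ − β) mod 2π = 5.351719 rad → L = 6.78·(3.957201 + 6.689177 + 5.351719) = 6.78·15.998098 = 108.467104 m
RSL: p² = d² − 2 + 2cos(α−β) − 2d(sin α + sin β) = 13.903319; p = √p² = 3.728715; φ = atan2(cos α + cos β, d − sin α − sin β) − atan2(2, p) = -0.648169 rad; t = (α − φ) mod 2π = 3.358889 rad, q = (β − φ) mod 2π = 1.964371 rad → L = 6.78·(3.358889 + 3.728715 + 1.964371) = 6.78·9.051975 = 61.372393 m
RLR: c = (6 − d² + 2cos(α−β) + 2d(sin α − sin β))/8 = -3.843224, |c| > 1 → infeasible
LRL: c = (6 − d² + 2cos(α−β) − 2d(sin α − sin β))/8 = -2.312461, |c| > 1 → infeasible
Shortest: RSL with L = 61.372393 m ≈ 61.3724 m
Convert RSL to answer units (arcs ×180/π): t = 3.358889·180/π = 192.4502°, p = ρ·p = 6.78·3.728715 = 25.2807 m, q = 1.964371·180/π = 112.5502°, L = 61.3724 m.

RSL: t = 192.4502°, p = 25.2807 m, q = 112.5502°, L = 61.3724 m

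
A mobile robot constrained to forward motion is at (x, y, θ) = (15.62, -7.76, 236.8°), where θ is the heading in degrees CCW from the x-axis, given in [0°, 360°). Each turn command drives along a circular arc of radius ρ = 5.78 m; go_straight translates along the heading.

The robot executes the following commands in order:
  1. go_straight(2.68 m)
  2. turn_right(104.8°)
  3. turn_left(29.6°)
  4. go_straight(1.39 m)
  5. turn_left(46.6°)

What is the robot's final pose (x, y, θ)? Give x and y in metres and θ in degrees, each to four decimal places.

set_pose: (x, y, θ) = (15.6200, -7.7600, 236.8000°), ρ = 5.78
go_straight(2.68): x += 2.68·cos θ, y += 2.68·sin θ → (14.1525, -10.0025, 236.8000°)
turn_right(104.8°): centre at ρ to the right, rotate −104.8° → (5.0207, -10.7052, 132.0000°)
turn_left(29.6°): centre at ρ to the left, rotate +29.6° → (2.5497, -9.0883, 161.6000°)
go_straight(1.39): x += 1.39·cos θ, y += 1.39·sin θ → (1.2308, -8.6495, 161.6000°)
turn_left(46.6°): centre at ρ to the left, rotate +46.6° → (-3.3250, -9.0401, 208.2000°)

(-3.3250, -9.0401, 208.2000°)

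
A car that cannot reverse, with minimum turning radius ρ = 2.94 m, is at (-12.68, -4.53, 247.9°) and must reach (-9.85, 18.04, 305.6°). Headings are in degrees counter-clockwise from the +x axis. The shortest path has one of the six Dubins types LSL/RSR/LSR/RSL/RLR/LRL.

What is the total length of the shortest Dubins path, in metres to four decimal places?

Let ψ = atan2(Δy, Δx) = atan2(22.57, 2.83) = 82.8531° be the start→goal bearing.
Normalize: d = |goal − start| / ρ = 22.746732/2.94 = 7.736984, α = (θ_start − ψ) mod 360° = 165.0469° = 2.880612 rad, β = (θ_goal − ψ) mod 360° = 222.7469° = 3.887667 rad.
Common terms: sin α = 0.258029, cos α = -0.966137, sin β = -0.678761, cos β = -0.734359, cos(α−β) = 0.534352, d² = 59.860914. Work in radians in the unit-radius frame; every candidate has L = ρ·(t + p + q).
LSL: p² = 2 + d² − 2cos(α−β) + 2d(sin α − sin β) = 75.288057; p = √p² = 8.676869; φ = atan2(cos β − cos α, d + sin α − sin β) = 0.026715 rad; t = (φ − α) mod 2π = 3.429289 rad, q = (β − φ) mod 2π = 3.860951 rad → L = 2.94·(3.429289 + 8.676869 + 3.860951) = 2.94·15.967109 = 46.943302 m
RSR: p² = 2 + d² − 2cos(α−β) + 2d(sin β − sin α) = 46.296362; p = √p² = 6.804143; φ = atan2(cos α − cos β, d − sin α + sin β) = -0.034071 rad; t = (α − φ) mod 2π = 2.914682 rad, q = (φ − β) mod 2π = 2.361448 rad → L = 2.94·(2.914682 + 6.804143 + 2.361448) = 2.94·12.080273 = 35.516004 m
LSR: p² = d² − 2 + 2cos(α−β) + 2d(sin α + sin β) = 52.419221; p = √p² = 7.240112; φ = atan2(−cos α − cos β, d + sin α + sin β) − atan2(−2, p) = 0.497890 rad; t = (φ − α) mod 2π = 3.900464 rad, q = (φ − β) mod 2π = 2.893409 rad → L = 2.94·(3.900464 + 7.240112 + 2.893409) = 2.94·14.033985 = 41.259915 m
RSL: p² = d² − 2 + 2cos(α−β) − 2d(sin α + sin β) = 65.440017; p = √p² = 8.089500; φ = atan2(cos α + cos β, d − sin α − sin β) − atan2(2, p) = -0.447883 rad; t = (α − φ) mod 2π = 3.328495 rad, q = (β − φ) mod 2π = 4.335550 rad → L = 2.94·(3.328495 + 8.089500 + 4.335550) = 2.94·15.753545 = 46.315423 m
RLR: c = (6 − d² + 2cos(α−β) + 2d(sin α − sin β))/8 = -4.787045, |c| > 1 → infeasible
LRL: c = (6 − d² + 2cos(α−β) − 2d(sin α − sin β))/8 = -8.411007, |c| > 1 → infeasible
Shortest: RSR with L = 35.516004 m ≈ 35.5160 m

35.5160 m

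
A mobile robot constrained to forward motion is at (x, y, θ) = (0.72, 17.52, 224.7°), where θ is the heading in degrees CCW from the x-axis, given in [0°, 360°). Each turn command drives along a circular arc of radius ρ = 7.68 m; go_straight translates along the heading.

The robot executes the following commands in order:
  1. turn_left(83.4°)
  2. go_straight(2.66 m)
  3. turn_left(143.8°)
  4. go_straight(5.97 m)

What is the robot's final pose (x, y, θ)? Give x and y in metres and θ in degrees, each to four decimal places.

(15.2412, 16.1892, 91.9000°)

set_pose: (x, y, θ) = (0.7200, 17.5200, 224.7000°), ρ = 7.68
turn_left(83.4°): centre at ρ to the left, rotate +83.4° → (0.0784, 7.3222, 308.1000°)
go_straight(2.66): x += 2.66·cos θ, y += 2.66·sin θ → (1.7197, 5.2290, 308.1000°)
turn_left(143.8°): centre at ρ to the left, rotate +143.8° → (15.4392, 10.2224, 451.9000° ≡ 91.9000°)
go_straight(5.97): x += 5.97·cos θ, y += 5.97·sin θ → (15.2412, 16.1892, 91.9000°)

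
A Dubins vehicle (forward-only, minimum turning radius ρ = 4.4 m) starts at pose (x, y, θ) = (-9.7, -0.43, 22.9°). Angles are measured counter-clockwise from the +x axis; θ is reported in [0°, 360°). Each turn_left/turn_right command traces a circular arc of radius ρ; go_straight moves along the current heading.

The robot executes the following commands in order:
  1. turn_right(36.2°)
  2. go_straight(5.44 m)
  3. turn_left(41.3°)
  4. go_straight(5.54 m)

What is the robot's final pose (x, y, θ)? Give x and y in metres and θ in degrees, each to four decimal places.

(6.2879, 1.5452, 28.0000°)

set_pose: (x, y, θ) = (-9.7000, -0.4300, 22.9000°), ρ = 4.4
turn_right(36.2°): centre at ρ to the right, rotate −36.2° → (-6.9756, -0.2012, -13.3000° ≡ 346.7000°)
go_straight(5.44): x += 5.44·cos θ, y += 5.44·sin θ → (-1.6815, -1.4527, 346.7000°)
turn_left(41.3°): centre at ρ to the left, rotate +41.3° → (1.3964, -1.0557, 388.0000° ≡ 28.0000°)
go_straight(5.54): x += 5.54·cos θ, y += 5.54·sin θ → (6.2879, 1.5452, 28.0000°)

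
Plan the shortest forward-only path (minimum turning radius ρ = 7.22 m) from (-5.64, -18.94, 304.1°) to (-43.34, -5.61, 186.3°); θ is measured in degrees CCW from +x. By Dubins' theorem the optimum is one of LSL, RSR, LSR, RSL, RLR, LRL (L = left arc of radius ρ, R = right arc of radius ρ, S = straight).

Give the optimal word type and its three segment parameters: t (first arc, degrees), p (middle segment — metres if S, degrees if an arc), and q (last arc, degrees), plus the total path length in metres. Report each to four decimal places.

Let ψ = atan2(Δy, Δx) = atan2(13.33, -37.70) = 160.5274° be the start→goal bearing.
Normalize: d = |goal − start| / ρ = 39.987234/7.22 = 5.538398, α = (θ_start − ψ) mod 360° = 143.5726° = 2.505815 rad, β = (θ_goal − ψ) mod 360° = 25.7726° = 0.449817 rad.
Common terms: sin α = 0.593803, cos α = -0.804610, sin β = 0.434801, cos β = 0.900527, cos(α−β) = -0.466387, d² = 30.673853. Work in radians in the unit-radius frame; every candidate has L = ρ·(t + p + q).
LSL: p² = 2 + d² − 2cos(α−β) + 2d(sin α − sin β) = 35.367866; p = √p² = 5.947089; φ = atan2(cos β − cos α, d + sin α − sin β) = 0.290799 rad; t = (φ − α) mod 2π = 4.068169 rad, q = (β − φ) mod 2π = 0.159018 rad → L = 7.22·(4.068169 + 5.947089 + 0.159018) = 7.22·10.174276 = 73.458275 m
RSR: p² = 2 + d² − 2cos(α−β) + 2d(sin β − sin α) = 31.845387; p = √p² = 5.643172; φ = atan2(cos α − cos β, d − sin α + sin β) = -0.306957 rad; t = (α − φ) mod 2π = 2.812772 rad, q = (φ − β) mod 2π = 5.526411 rad → L = 7.22·(2.812772 + 5.643172 + 5.526411) = 7.22·13.982355 = 100.952603 m
LSR: p² = d² − 2 + 2cos(α−β) + 2d(sin α + sin β) = 39.134720; p = √p² = 6.255775; φ = atan2(−cos α − cos β, d + sin α + sin β) − atan2(−2, p) = 0.294830 rad; t = (φ − α) mod 2π = 4.072201 rad, q = (φ − β) mod 2π = 6.128198 rad → L = 7.22·(4.072201 + 6.255775 + 6.128198) = 7.22·16.456174 = 118.813575 m
RSL: p² = d² − 2 + 2cos(α−β) − 2d(sin α + sin β) = 16.347440; p = √p² = 4.043197; φ = atan2(cos α + cos β, d − sin α − sin β) − atan2(2, p) = -0.438100 rad; t = (α − φ) mod 2π = 2.943915 rad, q = (β − φ) mod 2π = 0.887917 rad → L = 7.22·(2.943915 + 4.043197 + 0.887917) = 7.22·7.875028 = 56.857704 m
RLR: c = (6 − d² + 2cos(α−β) + 2d(sin α − sin β))/8 = -2.980673, |c| > 1 → infeasible
LRL: c = (6 − d² + 2cos(α−β) − 2d(sin α − sin β))/8 = -3.420983, |c| > 1 → infeasible
Shortest: RSL with L = 56.857704 m ≈ 56.8577 m
Convert RSL to answer units (arcs ×180/π): t = 2.943915·180/π = 168.6739°, p = ρ·p = 7.22·4.043197 = 29.1919 m, q = 0.887917·180/π = 50.8739°, L = 56.8577 m.

RSL: t = 168.6739°, p = 29.1919 m, q = 50.8739°, L = 56.8577 m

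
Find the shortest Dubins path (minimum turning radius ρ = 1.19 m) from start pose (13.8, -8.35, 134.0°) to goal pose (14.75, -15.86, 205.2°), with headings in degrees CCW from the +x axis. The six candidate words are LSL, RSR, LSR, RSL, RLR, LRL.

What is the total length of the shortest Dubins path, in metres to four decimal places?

10.9672 m

Let ψ = atan2(Δy, Δx) = atan2(-7.51, 0.95) = -82.7905° be the start→goal bearing.
Normalize: d = |goal − start| / ρ = 7.569848/1.19 = 6.361217, α = (θ_start − ψ) mod 360° = 216.7905° = 3.783708 rad, β = (θ_goal − ψ) mod 360° = 287.9905° = 5.026382 rad.
Common terms: sin α = -0.598891, cos α = -0.800831, sin β = -0.951108, cos β = 0.308859, cos(α−β) = 0.322266, d² = 40.465080. Work in radians in the unit-radius frame; every candidate has L = ρ·(t + p + q).
LSL: p² = 2 + d² − 2cos(α−β) + 2d(sin α − sin β) = 46.301607; p = √p² = 6.804528; φ = atan2(cos β − cos α, d + sin α − sin β) = 0.163813 rad; t = (φ − α) mod 2π = 2.663290 rad, q = (β − φ) mod 2π = 4.862570 rad → L = 1.19·(2.663290 + 6.804528 + 4.862570) = 1.19·14.330388 = 17.053162 m
RSR: p² = 2 + d² − 2cos(α−β) + 2d(sin β − sin α) = 37.339490; p = √p² = 6.110605; φ = atan2(cos α − cos β, d − sin α + sin β) = -0.182614 rad; t = (α − φ) mod 2π = 3.966322 rad, q = (φ − β) mod 2π = 1.074189 rad → L = 1.19·(3.966322 + 6.110605 + 1.074189) = 1.19·11.151116 = 13.269828 m
LSR: p² = d² − 2 + 2cos(α−β) + 2d(sin α + sin β) = 19.389859; p = √p² = 4.403392; φ = atan2(−cos α − cos β, d + sin α + sin β) − atan2(−2, p) = 0.528238 rad; t = (φ − α) mod 2π = 3.027716 rad, q = (φ − β) mod 2π = 1.785041 rad → L = 1.19·(3.027716 + 4.403392 + 1.785041) = 1.19·9.216149 = 10.967217 m
RSL: p² = d² − 2 + 2cos(α−β) − 2d(sin α + sin β) = 58.829365; p = √p² = 7.670030; φ = atan2(cos α + cos β, d − sin α − sin β) − atan2(2, p) = -0.317182 rad; t = (α − φ) mod 2π = 4.100890 rad, q = (β − φ) mod 2π = 5.343564 rad → L = 1.19·(4.100890 + 7.670030 + 5.343564) = 1.19·17.114484 = 20.366236 m
RLR: c = (6 − d² + 2cos(α−β) + 2d(sin α − sin β))/8 = -3.667436, |c| > 1 → infeasible
LRL: c = (6 − d² + 2cos(α−β) − 2d(sin α − sin β))/8 = -4.787701, |c| > 1 → infeasible
Shortest: LSR with L = 10.967217 m ≈ 10.9672 m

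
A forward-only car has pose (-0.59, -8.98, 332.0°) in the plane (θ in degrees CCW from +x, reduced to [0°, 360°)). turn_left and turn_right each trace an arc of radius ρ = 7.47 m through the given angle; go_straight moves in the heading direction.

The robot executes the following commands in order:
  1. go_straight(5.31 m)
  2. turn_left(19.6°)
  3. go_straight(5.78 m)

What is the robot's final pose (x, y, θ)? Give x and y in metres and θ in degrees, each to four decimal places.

(12.2322, -13.1115, 351.6000°)

set_pose: (x, y, θ) = (-0.5900, -8.9800, 332.0000°), ρ = 7.47
go_straight(5.31): x += 5.31·cos θ, y += 5.31·sin θ → (4.0985, -11.4729, 332.0000°)
turn_left(19.6°): centre at ρ to the left, rotate +19.6° → (6.5142, -12.2671, 351.6000°)
go_straight(5.78): x += 5.78·cos θ, y += 5.78·sin θ → (12.2322, -13.1115, 351.6000°)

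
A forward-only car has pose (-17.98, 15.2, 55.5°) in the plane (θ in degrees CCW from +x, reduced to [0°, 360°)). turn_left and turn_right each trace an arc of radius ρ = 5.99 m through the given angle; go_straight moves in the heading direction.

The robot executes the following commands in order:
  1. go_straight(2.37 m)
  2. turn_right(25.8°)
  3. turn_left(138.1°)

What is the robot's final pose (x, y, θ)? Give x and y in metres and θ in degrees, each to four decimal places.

set_pose: (x, y, θ) = (-17.9800, 15.2000, 55.5000°), ρ = 5.99
go_straight(2.37): x += 2.37·cos θ, y += 2.37·sin θ → (-16.6376, 17.1532, 55.5000°)
turn_right(25.8°): centre at ρ to the right, rotate −25.8° → (-14.6689, 18.9635, 29.7000°)
turn_left(138.1°): centre at ρ to the left, rotate +138.1° → (-16.3709, 30.0213, 167.8000°)

(-16.3709, 30.0213, 167.8000°)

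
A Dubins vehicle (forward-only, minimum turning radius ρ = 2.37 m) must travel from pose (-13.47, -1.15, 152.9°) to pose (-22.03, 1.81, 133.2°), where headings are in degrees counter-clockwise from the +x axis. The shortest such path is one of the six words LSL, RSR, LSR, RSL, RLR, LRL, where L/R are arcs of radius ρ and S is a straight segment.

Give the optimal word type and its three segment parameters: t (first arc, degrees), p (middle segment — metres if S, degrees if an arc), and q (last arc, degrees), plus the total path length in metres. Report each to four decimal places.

LSR: t = 10.2704°, p = 7.4439 m, q = 29.9704°, L = 9.1084 m

Let ψ = atan2(Δy, Δx) = atan2(2.96, -8.56) = 160.9249° be the start→goal bearing.
Normalize: d = |goal − start| / ρ = 9.057329/2.37 = 3.821658, α = (θ_start − ψ) mod 360° = 351.9751° = 6.143124 rad, β = (θ_goal − ψ) mod 360° = 332.2751° = 5.799294 rad.
Common terms: sin α = -0.139603, cos α = 0.990207, sin β = -0.465227, cos β = 0.885192, cos(α−β) = 0.941471, d² = 14.605067. Work in radians in the unit-radius frame; every candidate has L = ρ·(t + p + q).
LSL: p² = 2 + d² − 2cos(α−β) + 2d(sin α − sin β) = 17.210968; p = √p² = 4.148610; φ = atan2(cos β − cos α, d + sin α − sin β) = -0.025316 rad; t = (φ − α) mod 2π = 0.114745 rad, q = (β − φ) mod 2π = 5.824611 rad → L = 2.37·(0.114745 + 4.148610 + 5.824611) = 2.37·10.087966 = 23.908479 m
RSR: p² = 2 + d² − 2cos(α−β) + 2d(sin β − sin α) = 12.233284; p = √p² = 3.497611; φ = atan2(cos α − cos β, d − sin α + sin β) = 0.030030 rad; t = (α − φ) mod 2π = 6.113095 rad, q = (φ − β) mod 2π = 0.513920 rad → L = 2.37·(6.113095 + 3.497611 + 0.513920) = 2.37·10.124626 = 23.995364 m
LSR: p² = d² − 2 + 2cos(α−β) + 2d(sin α + sin β) = 9.865099; p = √p² = 3.140876; φ = atan2(−cos α − cos β, d + sin α + sin β) − atan2(−2, p) = 0.039192 rad; t = (φ − α) mod 2π = 0.179253 rad, q = (φ − β) mod 2π = 0.523083 rad → L = 2.37·(0.179253 + 3.140876 + 0.523083) = 2.37·3.843211 = 9.108410 m
RSL: p² = d² − 2 + 2cos(α−β) − 2d(sin α + sin β) = 19.110916; p = √p² = 4.371603; φ = atan2(cos α + cos β, d − sin α − sin β) − atan2(2, p) = -0.028323 rad; t = (α − φ) mod 2π = 6.171447 rad, q = (β − φ) mod 2π = 5.827617 rad → L = 2.37·(6.171447 + 4.371603 + 5.827617) = 2.37·16.370668 = 38.798482 m
RLR: c = (6 − d² + 2cos(α−β) + 2d(sin α − sin β))/8 = -0.529160; p = 2π − arccos c = 4.154778 rad; φ = atan2(cos α − cos β, d − sin α + sin β) = 0.030030 rad; t = (α − φ + p/2) mod 2π = 1.907299 rad, q = (α − β − t + p) mod 2π = 2.591309 rad → L = 2.37·(1.907299 + 4.154778 + 2.591309) = 2.37·8.653386 = 20.508525 m
LRL: c = (6 − d² + 2cos(α−β) − 2d(sin α − sin β))/8 = -1.151371, |c| > 1 → infeasible
Shortest: LSR with L = 9.108410 m ≈ 9.1084 m
Convert LSR to answer units (arcs ×180/π): t = 0.179253·180/π = 10.2704°, p = ρ·p = 2.37·3.140876 = 7.4439 m, q = 0.523083·180/π = 29.9704°, L = 9.1084 m.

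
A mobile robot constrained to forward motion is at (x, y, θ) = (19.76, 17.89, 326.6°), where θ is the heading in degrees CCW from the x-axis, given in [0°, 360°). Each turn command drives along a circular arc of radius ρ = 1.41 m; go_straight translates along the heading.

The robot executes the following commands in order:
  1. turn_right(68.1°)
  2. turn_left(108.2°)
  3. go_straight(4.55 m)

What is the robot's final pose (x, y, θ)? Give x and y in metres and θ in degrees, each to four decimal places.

set_pose: (x, y, θ) = (19.7600, 17.8900, 326.6000°), ρ = 1.41
turn_right(68.1°): centre at ρ to the right, rotate −68.1° → (20.3655, 16.4318, 258.5000°)
turn_left(108.2°): centre at ρ to the left, rotate +108.2° → (21.9117, 14.7503, 366.7000° ≡ 6.7000°)
go_straight(4.55): x += 4.55·cos θ, y += 4.55·sin θ → (26.4306, 15.2811, 6.7000°)

(26.4306, 15.2811, 6.7000°)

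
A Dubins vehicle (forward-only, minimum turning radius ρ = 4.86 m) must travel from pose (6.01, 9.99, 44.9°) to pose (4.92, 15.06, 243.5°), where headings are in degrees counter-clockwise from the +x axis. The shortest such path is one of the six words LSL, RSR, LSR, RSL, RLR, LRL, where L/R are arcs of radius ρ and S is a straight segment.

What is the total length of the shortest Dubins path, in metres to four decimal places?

28.7629 m

Let ψ = atan2(Δy, Δx) = atan2(5.07, -1.09) = 102.1333° be the start→goal bearing.
Normalize: d = |goal − start| / ρ = 5.185846/4.86 = 1.067047, α = (θ_start − ψ) mod 360° = 302.7667° = 5.284275 rad, β = (θ_goal − ψ) mod 360° = 141.3667° = 2.467314 rad.
Common terms: sin α = -0.840882, cos α = 0.541219, sin β = 0.624334, cos β = -0.781157, cos(α−β) = -0.947768, d² = 1.138588. Work in radians in the unit-radius frame; every candidate has L = ρ·(t + p + q).
LSL: p² = 2 + d² − 2cos(α−β) + 2d(sin α − sin β) = 1.907218; p = √p² = 1.381021; φ = atan2(cos β − cos α, d + sin α − sin β) = -1.863263 rad; t = (φ − α) mod 2π = 5.418832 rad, q = (β − φ) mod 2π = 4.330577 rad → L = 4.86·(5.418832 + 1.381021 + 4.330577) = 4.86·11.130430 = 54.093889 m
RSR: p² = 2 + d² − 2cos(α−β) + 2d(sin β − sin α) = 8.161032; p = √p² = 2.856752; φ = atan2(cos α − cos β, d − sin α + sin β) = 0.481258 rad; t = (α − φ) mod 2π = 4.803017 rad, q = (φ − β) mod 2π = 4.297130 rad → L = 4.86·(4.803017 + 2.856752 + 4.297130) = 4.86·11.956899 = 58.110528 m
LSR: p² = d² − 2 + 2cos(α−β) + 2d(sin α + sin β) = -3.219081 < 0 → infeasible
RSL: p² = d² − 2 + 2cos(α−β) − 2d(sin α + sin β) = -2.294816 < 0 → infeasible
RLR: c = (6 − d² + 2cos(α−β) + 2d(sin α − sin β))/8 = -0.020129; p = 2π − arccos c = 4.692259 rad; φ = atan2(cos α − cos β, d − sin α + sin β) = 0.481258 rad; t = (α − φ + p/2) mod 2π = 0.865961 rad, q = (α − β − t + p) mod 2π = 0.360074 rad → L = 4.86·(0.865961 + 4.692259 + 0.360074) = 4.86·5.918293 = 28.762905 m
LRL: c = (6 − d² + 2cos(α−β) − 2d(sin α − sin β))/8 = 0.761598; p = 2π − arccos c = 5.578164 rad; φ = atan2(cos β − cos α, d + sin α − sin β) = -1.863263 rad; t = (φ − α + p/2) mod 2π = 1.924729 rad, q = (β − α − t + p) mod 2π = 0.836474 rad → L = 4.86·(1.924729 + 5.578164 + 0.836474) = 4.86·8.339367 = 40.529322 m
Shortest: RLR with L = 28.762905 m ≈ 28.7629 m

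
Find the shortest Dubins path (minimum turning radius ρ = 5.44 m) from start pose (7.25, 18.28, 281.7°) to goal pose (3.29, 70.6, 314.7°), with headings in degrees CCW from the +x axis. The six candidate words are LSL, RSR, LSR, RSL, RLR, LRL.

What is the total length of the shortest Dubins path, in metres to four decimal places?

80.7070 m

Let ψ = atan2(Δy, Δx) = atan2(52.32, -3.96) = 94.3284° be the start→goal bearing.
Normalize: d = |goal − start| / ρ = 52.469648/5.44 = 9.645156, α = (θ_start − ψ) mod 360° = 187.3716° = 3.270252 rad, β = (θ_goal − ψ) mod 360° = 220.3716° = 3.846211 rad.
Common terms: sin α = -0.128305, cos α = -0.991735, sin β = -0.647743, cos β = -0.761859, cos(α−β) = 0.838671, d² = 93.029033. Work in radians in the unit-radius frame; every candidate has L = ρ·(t + p + q).
LSL: p² = 2 + d² − 2cos(α−β) + 2d(sin α − sin β) = 103.371816; p = √p² = 10.167193; φ = atan2(cos β − cos α, d + sin α − sin β) = 0.022611 rad; t = (φ − α) mod 2π = 3.035545 rad, q = (β − φ) mod 2π = 3.823599 rad → L = 5.44·(3.035545 + 10.167193 + 3.823599) = 5.44·17.026337 = 92.623274 m
RSR: p² = 2 + d² − 2cos(α−β) + 2d(sin β − sin α) = 83.331569; p = √p² = 9.128613; φ = atan2(cos α − cos β, d − sin α + sin β) = -0.025185 rad; t = (α − φ) mod 2π = 3.295437 rad, q = (φ − β) mod 2π = 2.411790 rad → L = 5.44·(3.295437 + 9.128613 + 2.411790) = 5.44·14.835839 = 80.706966 m
LSR: p² = d² − 2 + 2cos(α−β) + 2d(sin α + sin β) = 77.736171; p = √p² = 8.816812; φ = atan2(−cos α − cos β, d + sin α + sin β) − atan2(−2, p) = 0.418266 rad; t = (φ − α) mod 2π = 3.431199 rad, q = (φ − β) mod 2π = 2.855241 rad → L = 5.44·(3.431199 + 8.816812 + 2.855241) = 5.44·15.103252 = 82.161689 m
RSL: p² = d² − 2 + 2cos(α−β) − 2d(sin α + sin β) = 107.676578; p = √p² = 10.376733; φ = atan2(cos α + cos β, d − sin α − sin β) − atan2(2, p) = -0.357114 rad; t = (α − φ) mod 2π = 3.627366 rad, q = (β − φ) mod 2π = 4.203325 rad → L = 5.44·(3.627366 + 10.376733 + 4.203325) = 5.44·18.207423 = 99.048384 m
RLR: c = (6 − d² + 2cos(α−β) + 2d(sin α − sin β))/8 = -9.416446, |c| > 1 → infeasible
LRL: c = (6 − d² + 2cos(α−β) − 2d(sin α − sin β))/8 = -11.921477, |c| > 1 → infeasible
Shortest: RSR with L = 80.706966 m ≈ 80.7070 m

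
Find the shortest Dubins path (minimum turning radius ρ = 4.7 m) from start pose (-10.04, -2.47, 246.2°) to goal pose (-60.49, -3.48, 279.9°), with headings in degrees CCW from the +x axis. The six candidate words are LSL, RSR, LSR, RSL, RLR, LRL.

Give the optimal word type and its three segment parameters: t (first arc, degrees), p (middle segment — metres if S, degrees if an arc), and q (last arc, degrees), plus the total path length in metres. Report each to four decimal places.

Let ψ = atan2(Δy, Δx) = atan2(-1.01, -50.45) = -178.8531° be the start→goal bearing.
Normalize: d = |goal − start| / ρ = 50.460109/4.7 = 10.736193, α = (θ_start − ψ) mod 360° = 65.0531° = 1.135391 rad, β = (θ_goal − ψ) mod 360° = 98.7531° = 1.723567 rad.
Common terms: sin α = 0.906699, cos α = 0.421778, sin β = 0.988353, cos β = -0.152177, cos(α−β) = 0.831954, d² = 115.265849. Work in radians in the unit-radius frame; every candidate has L = ρ·(t + p + q).
LSL: p² = 2 + d² − 2cos(α−β) + 2d(sin α − sin β) = 113.848630; p = √p² = 10.669987; φ = atan2(cos β − cos α, d + sin α − sin β) = -0.053818 rad; t = (φ − α) mod 2π = 5.093977 rad, q = (β − φ) mod 2π = 1.777384 rad → L = 4.7·(5.093977 + 10.669987 + 1.777384) = 4.7·17.541349 = 82.444339 m
RSR: p² = 2 + d² − 2cos(α−β) + 2d(sin β − sin α) = 117.355251; p = √p² = 10.833063; φ = atan2(cos α − cos β, d − sin α + sin β) = 0.053007 rad; t = (α − φ) mod 2π = 1.082384 rad, q = (φ − β) mod 2π = 4.612625 rad → L = 4.7·(1.082384 + 10.833063 + 4.612625) = 4.7·16.528072 = 77.681939 m
LSR: p² = d² − 2 + 2cos(α−β) + 2d(sin α + sin β) = 155.621054; p = √p² = 12.474817; φ = atan2(−cos α − cos β, d + sin α + sin β) − atan2(−2, p) = 0.137629 rad; t = (φ − α) mod 2π = 5.285424 rad, q = (φ − β) mod 2π = 4.697248 rad → L = 4.7·(5.285424 + 12.474817 + 4.697248) = 4.7·22.457489 = 105.550197 m
RSL: p² = d² − 2 + 2cos(α−β) − 2d(sin α + sin β) = 74.238460; p = √p² = 8.616174; φ = atan2(cos α + cos β, d − sin α − sin β) − atan2(2, p) = -0.197598 rad; t = (α − φ) mod 2π = 1.332989 rad, q = (β − φ) mod 2π = 1.921165 rad → L = 4.7·(1.332989 + 8.616174 + 1.921165) = 4.7·11.870328 = 55.790541 m
RLR: c = (6 − d² + 2cos(α−β) + 2d(sin α − sin β))/8 = -13.669406, |c| > 1 → infeasible
LRL: c = (6 − d² + 2cos(α−β) − 2d(sin α − sin β))/8 = -13.231079, |c| > 1 → infeasible
Shortest: RSL with L = 55.790541 m ≈ 55.7905 m
Convert RSL to answer units (arcs ×180/π): t = 1.332989·180/π = 76.3746°, p = ρ·p = 4.7·8.616174 = 40.4960 m, q = 1.921165·180/π = 110.0746°, L = 55.7905 m.

RSL: t = 76.3746°, p = 40.4960 m, q = 110.0746°, L = 55.7905 m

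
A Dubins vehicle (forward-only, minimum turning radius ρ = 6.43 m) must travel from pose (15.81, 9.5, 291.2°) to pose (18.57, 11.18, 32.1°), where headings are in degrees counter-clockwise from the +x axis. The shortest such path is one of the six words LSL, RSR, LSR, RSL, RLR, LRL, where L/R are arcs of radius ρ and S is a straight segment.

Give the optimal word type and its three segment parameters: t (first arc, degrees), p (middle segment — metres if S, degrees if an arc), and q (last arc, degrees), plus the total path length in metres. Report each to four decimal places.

LRL: t = 14.3749°, p = 322.7992°, q = 49.3243°, L = 43.3747 m

Let ψ = atan2(Δy, Δx) = atan2(1.68, 2.76) = 31.3287° be the start→goal bearing.
Normalize: d = |goal − start| / ρ = 3.231099/6.43 = 0.502504, α = (θ_start − ψ) mod 360° = 259.8713° = 4.535610 rad, β = (θ_goal − ψ) mod 360° = 0.7713° = 0.013462 rad.
Common terms: sin α = -0.984415, cos α = -0.175860, sin β = 0.013461, cos β = 0.999909, cos(α−β) = -0.189095, d² = 0.252510. Work in radians in the unit-radius frame; every candidate has L = ρ·(t + p + q).
LSL: p² = 2 + d² − 2cos(α−β) + 2d(sin α − sin β) = 1.627827; p = √p² = 1.275863; φ = atan2(cos β − cos α, d + sin α − sin β) = 1.969544 rad; t = (φ − α) mod 2π = 3.717120 rad, q = (β − φ) mod 2π = 4.327103 rad → L = 6.43·(3.717120 + 1.275863 + 4.327103) = 6.43·9.320086 = 59.928152 m
RSR: p² = 2 + d² − 2cos(α−β) + 2d(sin β − sin α) = 3.633574; p = √p² = 1.906194; φ = atan2(cos α − cos β, d − sin α + sin β) = -0.664690 rad; t = (α − φ) mod 2π = 5.200300 rad, q = (φ − β) mod 2π = 5.605033 rad → L = 6.43·(5.200300 + 1.906194 + 5.605033) = 6.43·12.711527 = 81.735119 m
LSR: p² = d² − 2 + 2cos(α−β) + 2d(sin α + sin β) = -3.101497 < 0 → infeasible
RSL: p² = d² − 2 + 2cos(α−β) − 2d(sin α + sin β) = -1.149865 < 0 → infeasible
RLR: c = (6 − d² + 2cos(α−β) + 2d(sin α − sin β))/8 = 0.545803; p = 2π − arccos c = 5.289736 rad; φ = atan2(cos α − cos β, d − sin α + sin β) = -0.664690 rad; t = (α − φ + p/2) mod 2π = 1.561983 rad, q = (α − β − t + p) mod 2π = 1.966716 rad → L = 6.43·(1.561983 + 5.289736 + 1.966716) = 6.43·8.818436 = 56.702541 m
LRL: c = (6 − d² + 2cos(α−β) − 2d(sin α − sin β))/8 = 0.796522; p = 2π − arccos c = 5.633909 rad; φ = atan2(cos β − cos α, d + sin α − sin β) = 1.969544 rad; t = (φ − α + p/2) mod 2π = 0.250889 rad, q = (β − α − t + p) mod 2π = 0.860872 rad → L = 6.43·(0.250889 + 5.633909 + 0.860872) = 6.43·6.745670 = 43.374658 m
Shortest: LRL with L = 43.374658 m ≈ 43.3747 m
Convert LRL to answer units (arcs ×180/π): t = 0.250889·180/π = 14.3749°, p = 5.633909·180/π = 322.7992°, q = 0.860872·180/π = 49.3243°, L = 43.3747 m.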